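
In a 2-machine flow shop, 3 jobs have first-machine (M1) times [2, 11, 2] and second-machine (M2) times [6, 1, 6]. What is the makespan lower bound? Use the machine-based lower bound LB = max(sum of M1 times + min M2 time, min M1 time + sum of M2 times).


LB1 = sum(M1 times) + min(M2 times) = 15 + 1 = 16
LB2 = min(M1 times) + sum(M2 times) = 2 + 13 = 15
Lower bound = max(LB1, LB2) = max(16, 15) = 16

16


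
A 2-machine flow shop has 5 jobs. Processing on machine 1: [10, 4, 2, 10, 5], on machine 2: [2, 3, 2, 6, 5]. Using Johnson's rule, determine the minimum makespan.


Apply Johnson's rule:
  Group 1 (a <= b): [(3, 2, 2), (5, 5, 5)]
  Group 2 (a > b): [(4, 10, 6), (2, 4, 3), (1, 10, 2)]
Optimal job order: [3, 5, 4, 2, 1]
Schedule:
  Job 3: M1 done at 2, M2 done at 4
  Job 5: M1 done at 7, M2 done at 12
  Job 4: M1 done at 17, M2 done at 23
  Job 2: M1 done at 21, M2 done at 26
  Job 1: M1 done at 31, M2 done at 33
Makespan = 33

33


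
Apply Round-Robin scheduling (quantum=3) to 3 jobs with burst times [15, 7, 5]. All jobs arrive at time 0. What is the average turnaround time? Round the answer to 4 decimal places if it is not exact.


Time quantum = 3
Execution trace:
  J1 runs 3 units, time = 3
  J2 runs 3 units, time = 6
  J3 runs 3 units, time = 9
  J1 runs 3 units, time = 12
  J2 runs 3 units, time = 15
  J3 runs 2 units, time = 17
  J1 runs 3 units, time = 20
  J2 runs 1 units, time = 21
  J1 runs 3 units, time = 24
  J1 runs 3 units, time = 27
Finish times: [27, 21, 17]
Average turnaround = 65/3 = 21.6667

21.6667


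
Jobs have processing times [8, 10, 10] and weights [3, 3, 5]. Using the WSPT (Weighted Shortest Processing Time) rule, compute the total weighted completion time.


Compute p/w ratios and sort ascending (WSPT): [(10, 5), (8, 3), (10, 3)]
Compute weighted completion times:
  Job (p=10,w=5): C=10, w*C=5*10=50
  Job (p=8,w=3): C=18, w*C=3*18=54
  Job (p=10,w=3): C=28, w*C=3*28=84
Total weighted completion time = 188

188


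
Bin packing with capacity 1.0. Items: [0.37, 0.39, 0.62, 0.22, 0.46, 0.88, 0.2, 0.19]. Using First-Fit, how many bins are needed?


Place items sequentially using First-Fit:
  Item 0.37 -> new Bin 1
  Item 0.39 -> Bin 1 (now 0.76)
  Item 0.62 -> new Bin 2
  Item 0.22 -> Bin 1 (now 0.98)
  Item 0.46 -> new Bin 3
  Item 0.88 -> new Bin 4
  Item 0.2 -> Bin 2 (now 0.82)
  Item 0.19 -> Bin 3 (now 0.65)
Total bins used = 4

4


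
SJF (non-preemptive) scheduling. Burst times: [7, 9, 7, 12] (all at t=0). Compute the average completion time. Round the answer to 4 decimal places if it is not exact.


SJF order (ascending): [7, 7, 9, 12]
Completion times:
  Job 1: burst=7, C=7
  Job 2: burst=7, C=14
  Job 3: burst=9, C=23
  Job 4: burst=12, C=35
Average completion = 79/4 = 19.75

19.75


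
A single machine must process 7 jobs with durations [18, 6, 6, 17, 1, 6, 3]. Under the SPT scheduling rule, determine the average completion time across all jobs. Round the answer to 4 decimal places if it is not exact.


Sort jobs by processing time (SPT order): [1, 3, 6, 6, 6, 17, 18]
Compute completion times sequentially:
  Job 1: processing = 1, completes at 1
  Job 2: processing = 3, completes at 4
  Job 3: processing = 6, completes at 10
  Job 4: processing = 6, completes at 16
  Job 5: processing = 6, completes at 22
  Job 6: processing = 17, completes at 39
  Job 7: processing = 18, completes at 57
Sum of completion times = 149
Average completion time = 149/7 = 21.2857

21.2857


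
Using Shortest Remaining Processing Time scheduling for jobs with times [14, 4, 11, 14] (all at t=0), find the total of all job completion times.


Since all jobs arrive at t=0, SRPT equals SPT ordering.
SPT order: [4, 11, 14, 14]
Completion times:
  Job 1: p=4, C=4
  Job 2: p=11, C=15
  Job 3: p=14, C=29
  Job 4: p=14, C=43
Total completion time = 4 + 15 + 29 + 43 = 91

91


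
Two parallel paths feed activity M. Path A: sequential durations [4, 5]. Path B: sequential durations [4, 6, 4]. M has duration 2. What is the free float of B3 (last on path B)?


ES(B3) = sum of predecessors on chain B = 10
EF(B3) = ES + duration = 10 + 4 = 14
Successor of B3 is M. ES(M) = max(sum(A), sum(B)) = max(9, 14) = 14
Free float = ES(successor) - EF(current) = 14 - 14 = 0

0


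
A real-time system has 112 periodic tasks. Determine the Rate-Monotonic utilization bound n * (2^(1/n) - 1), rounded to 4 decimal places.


Compute 2^(1/112) = 1.0062080044
Subtract 1: 1.0062080044 - 1 = 0.0062080044
Multiply by n: 112 * 0.0062080044 = 0.6952964928
Round to 4 dp: 0.6953

0.6953


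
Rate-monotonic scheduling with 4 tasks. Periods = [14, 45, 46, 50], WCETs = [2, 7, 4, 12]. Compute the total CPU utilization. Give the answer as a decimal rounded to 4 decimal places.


Compute individual utilizations (exact fractions):
  Task 1: C/T = 2/14 = 1/7 (approx. 0.1429)
  Task 2: C/T = 7/45 (approx. 0.1556)
  Task 3: C/T = 4/46 = 2/23 (approx. 0.087)
  Task 4: C/T = 12/50 = 6/25 (approx. 0.24)
Total utilization U = 1/7 + 7/45 + 2/23 + 6/25 = 22654/36225
Rounded to 4 decimal places: U = 0.6254
RM (Liu & Layland) bound for 4 tasks = 0.756828; compare with U = 22654/36225 (approx. 0.625369)
U <= bound, so schedulable by RM sufficient condition.

0.6254


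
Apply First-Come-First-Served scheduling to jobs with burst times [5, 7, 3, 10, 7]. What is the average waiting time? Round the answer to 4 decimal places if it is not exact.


FCFS order (as given): [5, 7, 3, 10, 7]
Waiting times:
  Job 1: wait = 0
  Job 2: wait = 5
  Job 3: wait = 12
  Job 4: wait = 15
  Job 5: wait = 25
Sum of waiting times = 57
Average waiting time = 57/5 = 11.4

11.4


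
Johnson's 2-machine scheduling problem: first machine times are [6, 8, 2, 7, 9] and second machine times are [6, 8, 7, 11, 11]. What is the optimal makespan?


Apply Johnson's rule:
  Group 1 (a <= b): [(3, 2, 7), (1, 6, 6), (4, 7, 11), (2, 8, 8), (5, 9, 11)]
  Group 2 (a > b): []
Optimal job order: [3, 1, 4, 2, 5]
Schedule:
  Job 3: M1 done at 2, M2 done at 9
  Job 1: M1 done at 8, M2 done at 15
  Job 4: M1 done at 15, M2 done at 26
  Job 2: M1 done at 23, M2 done at 34
  Job 5: M1 done at 32, M2 done at 45
Makespan = 45

45


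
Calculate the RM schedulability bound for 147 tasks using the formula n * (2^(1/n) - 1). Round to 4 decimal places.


Compute 2^(1/147) = 1.0047264214
Subtract 1: 1.0047264214 - 1 = 0.0047264214
Multiply by n: 147 * 0.0047264214 = 0.6947839458
Round to 4 dp: 0.6948

0.6948


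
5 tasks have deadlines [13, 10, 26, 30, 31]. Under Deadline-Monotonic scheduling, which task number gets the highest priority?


Sort tasks by relative deadline (ascending):
  Task 2: deadline = 10
  Task 1: deadline = 13
  Task 3: deadline = 26
  Task 4: deadline = 30
  Task 5: deadline = 31
Priority order (highest first): [2, 1, 3, 4, 5]
Highest priority task = 2

2


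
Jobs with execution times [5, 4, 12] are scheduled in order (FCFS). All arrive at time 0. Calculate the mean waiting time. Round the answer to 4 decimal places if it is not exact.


FCFS order (as given): [5, 4, 12]
Waiting times:
  Job 1: wait = 0
  Job 2: wait = 5
  Job 3: wait = 9
Sum of waiting times = 14
Average waiting time = 14/3 = 4.6667

4.6667


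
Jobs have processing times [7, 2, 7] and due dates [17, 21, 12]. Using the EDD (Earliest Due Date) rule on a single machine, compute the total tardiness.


Sort by due date (EDD order): [(7, 12), (7, 17), (2, 21)]
Compute completion times and tardiness:
  Job 1: p=7, d=12, C=7, tardiness=max(0,7-12)=0
  Job 2: p=7, d=17, C=14, tardiness=max(0,14-17)=0
  Job 3: p=2, d=21, C=16, tardiness=max(0,16-21)=0
Total tardiness = 0

0


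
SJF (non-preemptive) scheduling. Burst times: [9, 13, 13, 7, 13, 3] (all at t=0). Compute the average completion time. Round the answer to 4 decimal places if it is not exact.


SJF order (ascending): [3, 7, 9, 13, 13, 13]
Completion times:
  Job 1: burst=3, C=3
  Job 2: burst=7, C=10
  Job 3: burst=9, C=19
  Job 4: burst=13, C=32
  Job 5: burst=13, C=45
  Job 6: burst=13, C=58
Average completion = 167/6 = 27.8333

27.8333


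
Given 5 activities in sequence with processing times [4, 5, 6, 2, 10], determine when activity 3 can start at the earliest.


Activity 3 starts after activities 1 through 2 complete.
Predecessor durations: [4, 5]
ES = 4 + 5 = 9

9


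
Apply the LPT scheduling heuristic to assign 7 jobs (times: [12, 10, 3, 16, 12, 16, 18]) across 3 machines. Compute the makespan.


Sort jobs in decreasing order (LPT): [18, 16, 16, 12, 12, 10, 3]
Assign each job to the least loaded machine:
  Machine 1: jobs [18, 10, 3], load = 31
  Machine 2: jobs [16, 12], load = 28
  Machine 3: jobs [16, 12], load = 28
Makespan = max load = 31

31


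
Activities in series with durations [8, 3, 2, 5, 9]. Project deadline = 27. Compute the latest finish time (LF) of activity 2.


LF(activity 2) = deadline - sum of successor durations
Successors: activities 3 through 5 with durations [2, 5, 9]
Sum of successor durations = 16
LF = 27 - 16 = 11

11


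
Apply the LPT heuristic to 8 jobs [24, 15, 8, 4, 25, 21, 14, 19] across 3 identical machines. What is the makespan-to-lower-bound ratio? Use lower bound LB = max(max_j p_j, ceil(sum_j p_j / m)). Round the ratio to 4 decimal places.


LPT order: [25, 24, 21, 19, 15, 14, 8, 4]
Machine loads after assignment: [47, 43, 40]
LPT makespan = 47
Lower bound = max(max_job, ceil(total/3)) = max(25, 44) = 44
Ratio = 47 / 44 = 1.0682

1.0682


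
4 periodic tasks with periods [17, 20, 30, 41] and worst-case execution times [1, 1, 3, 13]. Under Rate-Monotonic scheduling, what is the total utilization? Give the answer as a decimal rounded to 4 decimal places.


Compute individual utilizations (exact fractions):
  Task 1: C/T = 1/17 (approx. 0.0588)
  Task 2: C/T = 1/20 (approx. 0.05)
  Task 3: C/T = 3/30 = 1/10 (approx. 0.1)
  Task 4: C/T = 13/41 (approx. 0.3171)
Total utilization U = 1/17 + 1/20 + 1/10 + 13/41 = 7331/13940
Rounded to 4 decimal places: U = 0.5259
RM (Liu & Layland) bound for 4 tasks = 0.756828; compare with U = 7331/13940 (approx. 0.525897)
U <= bound, so schedulable by RM sufficient condition.

0.5259


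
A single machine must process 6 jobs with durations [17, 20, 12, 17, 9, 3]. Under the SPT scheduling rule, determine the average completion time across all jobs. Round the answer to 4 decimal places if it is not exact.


Sort jobs by processing time (SPT order): [3, 9, 12, 17, 17, 20]
Compute completion times sequentially:
  Job 1: processing = 3, completes at 3
  Job 2: processing = 9, completes at 12
  Job 3: processing = 12, completes at 24
  Job 4: processing = 17, completes at 41
  Job 5: processing = 17, completes at 58
  Job 6: processing = 20, completes at 78
Sum of completion times = 216
Average completion time = 216/6 = 36.0

36.0


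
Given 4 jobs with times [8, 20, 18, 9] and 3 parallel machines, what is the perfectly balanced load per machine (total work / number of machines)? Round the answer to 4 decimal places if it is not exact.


Total processing time = 8 + 20 + 18 + 9 = 55
Number of machines = 3
Ideal balanced load = 55 / 3 = 18.3333

18.3333


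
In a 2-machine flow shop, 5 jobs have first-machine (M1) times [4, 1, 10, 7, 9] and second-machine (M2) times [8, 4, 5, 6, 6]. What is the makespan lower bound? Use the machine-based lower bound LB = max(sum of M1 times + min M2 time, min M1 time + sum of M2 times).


LB1 = sum(M1 times) + min(M2 times) = 31 + 4 = 35
LB2 = min(M1 times) + sum(M2 times) = 1 + 29 = 30
Lower bound = max(LB1, LB2) = max(35, 30) = 35

35


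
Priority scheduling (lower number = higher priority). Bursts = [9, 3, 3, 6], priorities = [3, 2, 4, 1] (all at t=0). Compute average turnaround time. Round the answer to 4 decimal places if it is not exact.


Sort by priority (ascending = highest first):
Order: [(1, 6), (2, 3), (3, 9), (4, 3)]
Completion times:
  Priority 1, burst=6, C=6
  Priority 2, burst=3, C=9
  Priority 3, burst=9, C=18
  Priority 4, burst=3, C=21
Average turnaround = 54/4 = 13.5

13.5


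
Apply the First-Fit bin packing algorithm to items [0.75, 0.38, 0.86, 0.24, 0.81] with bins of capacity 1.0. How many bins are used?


Place items sequentially using First-Fit:
  Item 0.75 -> new Bin 1
  Item 0.38 -> new Bin 2
  Item 0.86 -> new Bin 3
  Item 0.24 -> Bin 1 (now 0.99)
  Item 0.81 -> new Bin 4
Total bins used = 4

4


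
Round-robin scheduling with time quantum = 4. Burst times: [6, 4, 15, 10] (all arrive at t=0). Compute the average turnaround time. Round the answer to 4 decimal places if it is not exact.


Time quantum = 4
Execution trace:
  J1 runs 4 units, time = 4
  J2 runs 4 units, time = 8
  J3 runs 4 units, time = 12
  J4 runs 4 units, time = 16
  J1 runs 2 units, time = 18
  J3 runs 4 units, time = 22
  J4 runs 4 units, time = 26
  J3 runs 4 units, time = 30
  J4 runs 2 units, time = 32
  J3 runs 3 units, time = 35
Finish times: [18, 8, 35, 32]
Average turnaround = 93/4 = 23.25

23.25


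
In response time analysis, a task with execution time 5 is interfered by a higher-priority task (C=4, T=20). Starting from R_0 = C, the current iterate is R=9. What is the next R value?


R_next = C + ceil(R_prev / T_hp) * C_hp
ceil(9 / 20) = ceil(0.45) = 1
Interference = 1 * 4 = 4
R_next = 5 + 4 = 9
R_next = R_prev, so the iteration has converged (response time = 9).

9


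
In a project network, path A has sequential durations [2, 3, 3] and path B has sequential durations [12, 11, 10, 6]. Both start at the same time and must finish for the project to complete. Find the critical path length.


Path A total = 2 + 3 + 3 = 8
Path B total = 12 + 11 + 10 + 6 = 39
Critical path = longest path = max(8, 39) = 39

39


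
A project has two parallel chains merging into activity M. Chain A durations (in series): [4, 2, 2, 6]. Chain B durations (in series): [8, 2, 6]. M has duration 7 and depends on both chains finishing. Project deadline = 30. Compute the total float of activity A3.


Forward pass: ES(A3) = sum of predecessors on chain A = 6
EF = ES + duration = 6 + 2 = 8
Backward pass: LF(M) = deadline = 30; LS(M) = 30 - 7 = 23
LF(A3) = LS(M) - sum(successors on chain A) = 23 - 6 = 17
LS = LF - duration = 17 - 2 = 15
Total float = LS - ES = 15 - 6 = 9

9


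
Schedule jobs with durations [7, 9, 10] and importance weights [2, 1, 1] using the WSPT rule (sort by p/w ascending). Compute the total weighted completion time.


Compute p/w ratios and sort ascending (WSPT): [(7, 2), (9, 1), (10, 1)]
Compute weighted completion times:
  Job (p=7,w=2): C=7, w*C=2*7=14
  Job (p=9,w=1): C=16, w*C=1*16=16
  Job (p=10,w=1): C=26, w*C=1*26=26
Total weighted completion time = 56

56


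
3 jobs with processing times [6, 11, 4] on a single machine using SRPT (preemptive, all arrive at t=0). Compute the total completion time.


Since all jobs arrive at t=0, SRPT equals SPT ordering.
SPT order: [4, 6, 11]
Completion times:
  Job 1: p=4, C=4
  Job 2: p=6, C=10
  Job 3: p=11, C=21
Total completion time = 4 + 10 + 21 = 35

35


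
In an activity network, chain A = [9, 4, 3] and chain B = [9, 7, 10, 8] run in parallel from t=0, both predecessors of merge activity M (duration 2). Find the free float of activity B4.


ES(B4) = sum of predecessors on chain B = 26
EF(B4) = ES + duration = 26 + 8 = 34
Successor of B4 is M. ES(M) = max(sum(A), sum(B)) = max(16, 34) = 34
Free float = ES(successor) - EF(current) = 34 - 34 = 0

0


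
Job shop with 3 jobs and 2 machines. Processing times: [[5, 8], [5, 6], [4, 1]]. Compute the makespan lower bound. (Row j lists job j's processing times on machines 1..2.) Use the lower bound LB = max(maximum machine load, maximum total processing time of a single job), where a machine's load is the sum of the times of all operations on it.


Machine loads:
  Machine 1: 5 + 5 + 4 = 14
  Machine 2: 8 + 6 + 1 = 15
Max machine load = 15
Job totals:
  Job 1: 13
  Job 2: 11
  Job 3: 5
Max job total = 13
Lower bound = max(15, 13) = 15

15


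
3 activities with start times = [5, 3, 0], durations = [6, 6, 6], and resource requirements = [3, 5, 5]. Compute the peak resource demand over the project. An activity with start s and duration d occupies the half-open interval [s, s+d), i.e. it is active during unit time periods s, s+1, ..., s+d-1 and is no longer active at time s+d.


Each activity i is active on [start_i, start_i + duration_i).
Compute total resource usage per time slot:
  t=0: active resources = [5], total = 5
  t=1: active resources = [5], total = 5
  t=2: active resources = [5], total = 5
  t=3: active resources = [5, 5], total = 10
  t=4: active resources = [5, 5], total = 10
  t=5: active resources = [3, 5, 5], total = 13
  t=6: active resources = [3, 5], total = 8
  t=7: active resources = [3, 5], total = 8
  t=8: active resources = [3, 5], total = 8
  t=9: active resources = [3], total = 3
  t=10: active resources = [3], total = 3
Peak resource demand = 13

13


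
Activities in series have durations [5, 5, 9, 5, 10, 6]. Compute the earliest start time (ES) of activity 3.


Activity 3 starts after activities 1 through 2 complete.
Predecessor durations: [5, 5]
ES = 5 + 5 = 10

10


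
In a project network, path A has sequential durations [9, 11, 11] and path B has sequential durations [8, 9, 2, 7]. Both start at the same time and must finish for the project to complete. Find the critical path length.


Path A total = 9 + 11 + 11 = 31
Path B total = 8 + 9 + 2 + 7 = 26
Critical path = longest path = max(31, 26) = 31

31


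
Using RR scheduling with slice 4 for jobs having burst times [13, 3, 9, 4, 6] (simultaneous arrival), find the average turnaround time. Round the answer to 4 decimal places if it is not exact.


Time quantum = 4
Execution trace:
  J1 runs 4 units, time = 4
  J2 runs 3 units, time = 7
  J3 runs 4 units, time = 11
  J4 runs 4 units, time = 15
  J5 runs 4 units, time = 19
  J1 runs 4 units, time = 23
  J3 runs 4 units, time = 27
  J5 runs 2 units, time = 29
  J1 runs 4 units, time = 33
  J3 runs 1 units, time = 34
  J1 runs 1 units, time = 35
Finish times: [35, 7, 34, 15, 29]
Average turnaround = 120/5 = 24.0

24.0


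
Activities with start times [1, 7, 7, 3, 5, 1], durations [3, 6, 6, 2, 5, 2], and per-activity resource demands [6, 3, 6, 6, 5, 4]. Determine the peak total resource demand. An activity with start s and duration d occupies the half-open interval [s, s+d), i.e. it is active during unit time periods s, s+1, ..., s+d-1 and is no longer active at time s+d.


Each activity i is active on [start_i, start_i + duration_i).
Compute total resource usage per time slot:
  t=0: active resources = [], total = 0
  t=1: active resources = [6, 4], total = 10
  t=2: active resources = [6, 4], total = 10
  t=3: active resources = [6, 6], total = 12
  t=4: active resources = [6], total = 6
  t=5: active resources = [5], total = 5
  t=6: active resources = [5], total = 5
  t=7: active resources = [3, 6, 5], total = 14
  t=8: active resources = [3, 6, 5], total = 14
  t=9: active resources = [3, 6, 5], total = 14
  t=10: active resources = [3, 6], total = 9
  t=11: active resources = [3, 6], total = 9
  t=12: active resources = [3, 6], total = 9
Peak resource demand = 14

14


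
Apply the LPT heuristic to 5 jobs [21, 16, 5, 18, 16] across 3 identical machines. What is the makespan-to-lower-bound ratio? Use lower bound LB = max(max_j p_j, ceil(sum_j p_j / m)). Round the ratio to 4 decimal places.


LPT order: [21, 18, 16, 16, 5]
Machine loads after assignment: [21, 23, 32]
LPT makespan = 32
Lower bound = max(max_job, ceil(total/3)) = max(21, 26) = 26
Ratio = 32 / 26 = 1.2308

1.2308


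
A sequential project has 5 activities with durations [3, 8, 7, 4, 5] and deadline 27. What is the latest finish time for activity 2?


LF(activity 2) = deadline - sum of successor durations
Successors: activities 3 through 5 with durations [7, 4, 5]
Sum of successor durations = 16
LF = 27 - 16 = 11

11


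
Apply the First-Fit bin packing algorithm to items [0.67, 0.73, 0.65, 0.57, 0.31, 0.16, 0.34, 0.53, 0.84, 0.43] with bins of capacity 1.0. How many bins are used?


Place items sequentially using First-Fit:
  Item 0.67 -> new Bin 1
  Item 0.73 -> new Bin 2
  Item 0.65 -> new Bin 3
  Item 0.57 -> new Bin 4
  Item 0.31 -> Bin 1 (now 0.98)
  Item 0.16 -> Bin 2 (now 0.89)
  Item 0.34 -> Bin 3 (now 0.99)
  Item 0.53 -> new Bin 5
  Item 0.84 -> new Bin 6
  Item 0.43 -> Bin 4 (now 1.0)
Total bins used = 6

6


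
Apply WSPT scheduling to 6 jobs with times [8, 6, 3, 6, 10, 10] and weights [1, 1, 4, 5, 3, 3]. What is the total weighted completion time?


Compute p/w ratios and sort ascending (WSPT): [(3, 4), (6, 5), (10, 3), (10, 3), (6, 1), (8, 1)]
Compute weighted completion times:
  Job (p=3,w=4): C=3, w*C=4*3=12
  Job (p=6,w=5): C=9, w*C=5*9=45
  Job (p=10,w=3): C=19, w*C=3*19=57
  Job (p=10,w=3): C=29, w*C=3*29=87
  Job (p=6,w=1): C=35, w*C=1*35=35
  Job (p=8,w=1): C=43, w*C=1*43=43
Total weighted completion time = 279

279


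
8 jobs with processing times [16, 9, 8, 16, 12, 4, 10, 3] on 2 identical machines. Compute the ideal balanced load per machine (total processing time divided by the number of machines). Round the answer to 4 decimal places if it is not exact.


Total processing time = 16 + 9 + 8 + 16 + 12 + 4 + 10 + 3 = 78
Number of machines = 2
Ideal balanced load = 78 / 2 = 39.0

39.0


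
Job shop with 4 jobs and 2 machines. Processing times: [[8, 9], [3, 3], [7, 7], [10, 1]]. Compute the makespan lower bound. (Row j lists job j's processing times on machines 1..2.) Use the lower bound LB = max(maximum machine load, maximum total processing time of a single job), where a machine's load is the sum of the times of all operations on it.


Machine loads:
  Machine 1: 8 + 3 + 7 + 10 = 28
  Machine 2: 9 + 3 + 7 + 1 = 20
Max machine load = 28
Job totals:
  Job 1: 17
  Job 2: 6
  Job 3: 14
  Job 4: 11
Max job total = 17
Lower bound = max(28, 17) = 28

28


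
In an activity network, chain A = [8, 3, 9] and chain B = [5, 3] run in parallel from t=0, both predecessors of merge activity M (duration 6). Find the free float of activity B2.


ES(B2) = sum of predecessors on chain B = 5
EF(B2) = ES + duration = 5 + 3 = 8
Successor of B2 is M. ES(M) = max(sum(A), sum(B)) = max(20, 8) = 20
Free float = ES(successor) - EF(current) = 20 - 8 = 12

12


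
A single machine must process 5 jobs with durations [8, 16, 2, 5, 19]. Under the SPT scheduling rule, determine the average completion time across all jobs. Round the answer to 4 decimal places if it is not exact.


Sort jobs by processing time (SPT order): [2, 5, 8, 16, 19]
Compute completion times sequentially:
  Job 1: processing = 2, completes at 2
  Job 2: processing = 5, completes at 7
  Job 3: processing = 8, completes at 15
  Job 4: processing = 16, completes at 31
  Job 5: processing = 19, completes at 50
Sum of completion times = 105
Average completion time = 105/5 = 21.0

21.0


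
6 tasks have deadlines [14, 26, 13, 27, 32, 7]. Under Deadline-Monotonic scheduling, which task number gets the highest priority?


Sort tasks by relative deadline (ascending):
  Task 6: deadline = 7
  Task 3: deadline = 13
  Task 1: deadline = 14
  Task 2: deadline = 26
  Task 4: deadline = 27
  Task 5: deadline = 32
Priority order (highest first): [6, 3, 1, 2, 4, 5]
Highest priority task = 6

6


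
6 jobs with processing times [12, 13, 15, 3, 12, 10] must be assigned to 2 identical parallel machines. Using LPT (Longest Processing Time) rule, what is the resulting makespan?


Sort jobs in decreasing order (LPT): [15, 13, 12, 12, 10, 3]
Assign each job to the least loaded machine:
  Machine 1: jobs [15, 12, 3], load = 30
  Machine 2: jobs [13, 12, 10], load = 35
Makespan = max load = 35

35


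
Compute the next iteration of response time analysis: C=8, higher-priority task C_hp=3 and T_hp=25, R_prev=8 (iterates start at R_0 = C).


R_next = C + ceil(R_prev / T_hp) * C_hp
ceil(8 / 25) = ceil(0.32) = 1
Interference = 1 * 3 = 3
R_next = 8 + 3 = 11

11


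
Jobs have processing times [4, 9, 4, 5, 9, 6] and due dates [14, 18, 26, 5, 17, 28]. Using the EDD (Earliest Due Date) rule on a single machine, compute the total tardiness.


Sort by due date (EDD order): [(5, 5), (4, 14), (9, 17), (9, 18), (4, 26), (6, 28)]
Compute completion times and tardiness:
  Job 1: p=5, d=5, C=5, tardiness=max(0,5-5)=0
  Job 2: p=4, d=14, C=9, tardiness=max(0,9-14)=0
  Job 3: p=9, d=17, C=18, tardiness=max(0,18-17)=1
  Job 4: p=9, d=18, C=27, tardiness=max(0,27-18)=9
  Job 5: p=4, d=26, C=31, tardiness=max(0,31-26)=5
  Job 6: p=6, d=28, C=37, tardiness=max(0,37-28)=9
Total tardiness = 24

24


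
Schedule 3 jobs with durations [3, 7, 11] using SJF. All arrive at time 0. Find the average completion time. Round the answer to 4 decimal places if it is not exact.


SJF order (ascending): [3, 7, 11]
Completion times:
  Job 1: burst=3, C=3
  Job 2: burst=7, C=10
  Job 3: burst=11, C=21
Average completion = 34/3 = 11.3333

11.3333


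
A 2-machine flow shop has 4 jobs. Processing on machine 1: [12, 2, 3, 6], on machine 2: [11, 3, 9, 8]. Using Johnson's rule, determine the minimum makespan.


Apply Johnson's rule:
  Group 1 (a <= b): [(2, 2, 3), (3, 3, 9), (4, 6, 8)]
  Group 2 (a > b): [(1, 12, 11)]
Optimal job order: [2, 3, 4, 1]
Schedule:
  Job 2: M1 done at 2, M2 done at 5
  Job 3: M1 done at 5, M2 done at 14
  Job 4: M1 done at 11, M2 done at 22
  Job 1: M1 done at 23, M2 done at 34
Makespan = 34

34


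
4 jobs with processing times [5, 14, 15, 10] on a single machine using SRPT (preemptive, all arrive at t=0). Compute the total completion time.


Since all jobs arrive at t=0, SRPT equals SPT ordering.
SPT order: [5, 10, 14, 15]
Completion times:
  Job 1: p=5, C=5
  Job 2: p=10, C=15
  Job 3: p=14, C=29
  Job 4: p=15, C=44
Total completion time = 5 + 15 + 29 + 44 = 93

93


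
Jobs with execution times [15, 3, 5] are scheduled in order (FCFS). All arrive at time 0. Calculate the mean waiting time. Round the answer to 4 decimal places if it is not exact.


FCFS order (as given): [15, 3, 5]
Waiting times:
  Job 1: wait = 0
  Job 2: wait = 15
  Job 3: wait = 18
Sum of waiting times = 33
Average waiting time = 33/3 = 11.0

11.0


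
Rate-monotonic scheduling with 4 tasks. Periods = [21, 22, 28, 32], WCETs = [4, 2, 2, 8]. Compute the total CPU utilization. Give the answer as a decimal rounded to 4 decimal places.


Compute individual utilizations (exact fractions):
  Task 1: C/T = 4/21 (approx. 0.1905)
  Task 2: C/T = 2/22 = 1/11 (approx. 0.0909)
  Task 3: C/T = 2/28 = 1/14 (approx. 0.0714)
  Task 4: C/T = 8/32 = 1/4 (approx. 0.25)
Total utilization U = 4/21 + 1/11 + 1/14 + 1/4 = 557/924
Rounded to 4 decimal places: U = 0.6028
RM (Liu & Layland) bound for 4 tasks = 0.756828; compare with U = 557/924 (approx. 0.602814)
U <= bound, so schedulable by RM sufficient condition.

0.6028


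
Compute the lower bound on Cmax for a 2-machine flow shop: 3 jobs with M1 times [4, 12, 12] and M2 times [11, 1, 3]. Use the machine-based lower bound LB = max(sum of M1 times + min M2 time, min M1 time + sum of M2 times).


LB1 = sum(M1 times) + min(M2 times) = 28 + 1 = 29
LB2 = min(M1 times) + sum(M2 times) = 4 + 15 = 19
Lower bound = max(LB1, LB2) = max(29, 19) = 29

29


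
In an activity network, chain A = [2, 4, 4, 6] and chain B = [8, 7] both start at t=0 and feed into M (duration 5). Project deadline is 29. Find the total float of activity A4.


Forward pass: ES(A4) = sum of predecessors on chain A = 10
EF = ES + duration = 10 + 6 = 16
Backward pass: LF(M) = deadline = 29; LS(M) = 29 - 5 = 24
LF(A4) = LS(M) - sum(successors on chain A) = 24 - 0 = 24
LS = LF - duration = 24 - 6 = 18
Total float = LS - ES = 18 - 10 = 8

8


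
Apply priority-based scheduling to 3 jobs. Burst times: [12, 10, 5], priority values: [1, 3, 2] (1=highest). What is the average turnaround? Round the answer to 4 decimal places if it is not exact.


Sort by priority (ascending = highest first):
Order: [(1, 12), (2, 5), (3, 10)]
Completion times:
  Priority 1, burst=12, C=12
  Priority 2, burst=5, C=17
  Priority 3, burst=10, C=27
Average turnaround = 56/3 = 18.6667

18.6667


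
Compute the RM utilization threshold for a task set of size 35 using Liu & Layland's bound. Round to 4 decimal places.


Compute 2^(1/35) = 1.0200016094
Subtract 1: 1.0200016094 - 1 = 0.0200016094
Multiply by n: 35 * 0.0200016094 = 0.7000563290
Round to 4 dp: 0.7001

0.7001


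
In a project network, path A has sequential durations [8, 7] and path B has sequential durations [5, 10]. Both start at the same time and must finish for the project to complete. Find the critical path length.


Path A total = 8 + 7 = 15
Path B total = 5 + 10 = 15
Critical path = longest path = max(15, 15) = 15

15


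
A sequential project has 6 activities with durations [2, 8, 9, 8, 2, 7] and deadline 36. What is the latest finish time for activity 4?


LF(activity 4) = deadline - sum of successor durations
Successors: activities 5 through 6 with durations [2, 7]
Sum of successor durations = 9
LF = 36 - 9 = 27

27


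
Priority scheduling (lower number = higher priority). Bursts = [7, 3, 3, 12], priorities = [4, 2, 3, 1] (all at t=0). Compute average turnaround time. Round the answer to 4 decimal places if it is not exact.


Sort by priority (ascending = highest first):
Order: [(1, 12), (2, 3), (3, 3), (4, 7)]
Completion times:
  Priority 1, burst=12, C=12
  Priority 2, burst=3, C=15
  Priority 3, burst=3, C=18
  Priority 4, burst=7, C=25
Average turnaround = 70/4 = 17.5

17.5


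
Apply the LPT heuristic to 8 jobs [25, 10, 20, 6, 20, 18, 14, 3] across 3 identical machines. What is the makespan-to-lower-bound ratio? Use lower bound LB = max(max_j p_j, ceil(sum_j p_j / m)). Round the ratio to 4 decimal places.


LPT order: [25, 20, 20, 18, 14, 10, 6, 3]
Machine loads after assignment: [38, 38, 40]
LPT makespan = 40
Lower bound = max(max_job, ceil(total/3)) = max(25, 39) = 39
Ratio = 40 / 39 = 1.0256

1.0256


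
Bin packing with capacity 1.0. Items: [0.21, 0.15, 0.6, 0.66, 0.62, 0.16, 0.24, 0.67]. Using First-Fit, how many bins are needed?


Place items sequentially using First-Fit:
  Item 0.21 -> new Bin 1
  Item 0.15 -> Bin 1 (now 0.36)
  Item 0.6 -> Bin 1 (now 0.96)
  Item 0.66 -> new Bin 2
  Item 0.62 -> new Bin 3
  Item 0.16 -> Bin 2 (now 0.82)
  Item 0.24 -> Bin 3 (now 0.86)
  Item 0.67 -> new Bin 4
Total bins used = 4

4


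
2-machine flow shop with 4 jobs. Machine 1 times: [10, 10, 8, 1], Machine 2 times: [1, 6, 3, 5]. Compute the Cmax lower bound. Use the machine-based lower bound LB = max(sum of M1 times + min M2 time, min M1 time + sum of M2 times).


LB1 = sum(M1 times) + min(M2 times) = 29 + 1 = 30
LB2 = min(M1 times) + sum(M2 times) = 1 + 15 = 16
Lower bound = max(LB1, LB2) = max(30, 16) = 30

30


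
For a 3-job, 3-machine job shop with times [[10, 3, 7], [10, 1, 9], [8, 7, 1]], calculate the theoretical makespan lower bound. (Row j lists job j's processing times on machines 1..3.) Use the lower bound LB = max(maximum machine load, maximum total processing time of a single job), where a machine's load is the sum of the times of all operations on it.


Machine loads:
  Machine 1: 10 + 10 + 8 = 28
  Machine 2: 3 + 1 + 7 = 11
  Machine 3: 7 + 9 + 1 = 17
Max machine load = 28
Job totals:
  Job 1: 20
  Job 2: 20
  Job 3: 16
Max job total = 20
Lower bound = max(28, 20) = 28

28


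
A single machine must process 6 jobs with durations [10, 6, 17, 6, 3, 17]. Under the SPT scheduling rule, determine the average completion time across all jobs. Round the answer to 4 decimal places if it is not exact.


Sort jobs by processing time (SPT order): [3, 6, 6, 10, 17, 17]
Compute completion times sequentially:
  Job 1: processing = 3, completes at 3
  Job 2: processing = 6, completes at 9
  Job 3: processing = 6, completes at 15
  Job 4: processing = 10, completes at 25
  Job 5: processing = 17, completes at 42
  Job 6: processing = 17, completes at 59
Sum of completion times = 153
Average completion time = 153/6 = 25.5

25.5


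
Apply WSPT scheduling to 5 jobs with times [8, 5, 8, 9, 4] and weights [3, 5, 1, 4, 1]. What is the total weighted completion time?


Compute p/w ratios and sort ascending (WSPT): [(5, 5), (9, 4), (8, 3), (4, 1), (8, 1)]
Compute weighted completion times:
  Job (p=5,w=5): C=5, w*C=5*5=25
  Job (p=9,w=4): C=14, w*C=4*14=56
  Job (p=8,w=3): C=22, w*C=3*22=66
  Job (p=4,w=1): C=26, w*C=1*26=26
  Job (p=8,w=1): C=34, w*C=1*34=34
Total weighted completion time = 207

207


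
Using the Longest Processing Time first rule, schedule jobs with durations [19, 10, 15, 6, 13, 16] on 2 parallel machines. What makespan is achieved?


Sort jobs in decreasing order (LPT): [19, 16, 15, 13, 10, 6]
Assign each job to the least loaded machine:
  Machine 1: jobs [19, 13, 6], load = 38
  Machine 2: jobs [16, 15, 10], load = 41
Makespan = max load = 41

41


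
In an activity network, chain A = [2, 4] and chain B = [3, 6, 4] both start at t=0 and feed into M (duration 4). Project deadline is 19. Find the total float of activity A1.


Forward pass: ES(A1) = sum of predecessors on chain A = 0
EF = ES + duration = 0 + 2 = 2
Backward pass: LF(M) = deadline = 19; LS(M) = 19 - 4 = 15
LF(A1) = LS(M) - sum(successors on chain A) = 15 - 4 = 11
LS = LF - duration = 11 - 2 = 9
Total float = LS - ES = 9 - 0 = 9

9


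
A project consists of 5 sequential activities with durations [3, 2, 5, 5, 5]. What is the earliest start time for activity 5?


Activity 5 starts after activities 1 through 4 complete.
Predecessor durations: [3, 2, 5, 5]
ES = 3 + 2 + 5 + 5 = 15

15


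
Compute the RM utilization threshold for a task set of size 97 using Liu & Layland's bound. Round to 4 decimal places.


Compute 2^(1/97) = 1.0071714397
Subtract 1: 1.0071714397 - 1 = 0.0071714397
Multiply by n: 97 * 0.0071714397 = 0.6956296509
Round to 4 dp: 0.6956

0.6956


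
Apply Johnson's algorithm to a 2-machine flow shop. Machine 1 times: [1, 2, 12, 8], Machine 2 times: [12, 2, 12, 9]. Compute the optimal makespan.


Apply Johnson's rule:
  Group 1 (a <= b): [(1, 1, 12), (2, 2, 2), (4, 8, 9), (3, 12, 12)]
  Group 2 (a > b): []
Optimal job order: [1, 2, 4, 3]
Schedule:
  Job 1: M1 done at 1, M2 done at 13
  Job 2: M1 done at 3, M2 done at 15
  Job 4: M1 done at 11, M2 done at 24
  Job 3: M1 done at 23, M2 done at 36
Makespan = 36

36


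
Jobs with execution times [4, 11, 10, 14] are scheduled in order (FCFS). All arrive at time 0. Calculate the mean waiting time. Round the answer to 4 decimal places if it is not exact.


FCFS order (as given): [4, 11, 10, 14]
Waiting times:
  Job 1: wait = 0
  Job 2: wait = 4
  Job 3: wait = 15
  Job 4: wait = 25
Sum of waiting times = 44
Average waiting time = 44/4 = 11.0

11.0


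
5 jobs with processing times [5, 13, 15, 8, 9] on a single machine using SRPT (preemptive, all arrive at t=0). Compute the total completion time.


Since all jobs arrive at t=0, SRPT equals SPT ordering.
SPT order: [5, 8, 9, 13, 15]
Completion times:
  Job 1: p=5, C=5
  Job 2: p=8, C=13
  Job 3: p=9, C=22
  Job 4: p=13, C=35
  Job 5: p=15, C=50
Total completion time = 5 + 13 + 22 + 35 + 50 = 125

125


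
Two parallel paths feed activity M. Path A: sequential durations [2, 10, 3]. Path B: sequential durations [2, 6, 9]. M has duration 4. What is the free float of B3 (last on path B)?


ES(B3) = sum of predecessors on chain B = 8
EF(B3) = ES + duration = 8 + 9 = 17
Successor of B3 is M. ES(M) = max(sum(A), sum(B)) = max(15, 17) = 17
Free float = ES(successor) - EF(current) = 17 - 17 = 0

0


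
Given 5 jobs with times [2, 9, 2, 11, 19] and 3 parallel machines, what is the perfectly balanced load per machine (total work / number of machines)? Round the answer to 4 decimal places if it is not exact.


Total processing time = 2 + 9 + 2 + 11 + 19 = 43
Number of machines = 3
Ideal balanced load = 43 / 3 = 14.3333

14.3333


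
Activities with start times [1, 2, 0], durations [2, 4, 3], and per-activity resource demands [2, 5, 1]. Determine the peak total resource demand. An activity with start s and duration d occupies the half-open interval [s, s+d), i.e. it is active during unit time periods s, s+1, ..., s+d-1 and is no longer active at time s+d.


Each activity i is active on [start_i, start_i + duration_i).
Compute total resource usage per time slot:
  t=0: active resources = [1], total = 1
  t=1: active resources = [2, 1], total = 3
  t=2: active resources = [2, 5, 1], total = 8
  t=3: active resources = [5], total = 5
  t=4: active resources = [5], total = 5
  t=5: active resources = [5], total = 5
Peak resource demand = 8

8


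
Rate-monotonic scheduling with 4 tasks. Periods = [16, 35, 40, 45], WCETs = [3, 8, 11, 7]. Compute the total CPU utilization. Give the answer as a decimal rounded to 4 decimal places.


Compute individual utilizations (exact fractions):
  Task 1: C/T = 3/16 (approx. 0.1875)
  Task 2: C/T = 8/35 (approx. 0.2286)
  Task 3: C/T = 11/40 (approx. 0.275)
  Task 4: C/T = 7/45 (approx. 0.1556)
Total utilization U = 3/16 + 8/35 + 11/40 + 7/45 = 4267/5040
Rounded to 4 decimal places: U = 0.8466
RM (Liu & Layland) bound for 4 tasks = 0.756828; compare with U = 4267/5040 (approx. 0.846627)
bound < U <= 1, so the RM sufficient condition is not met (inconclusive; an exact test such as response-time analysis is needed).

0.8466


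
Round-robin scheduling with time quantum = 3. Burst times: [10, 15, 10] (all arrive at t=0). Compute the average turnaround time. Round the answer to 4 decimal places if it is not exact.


Time quantum = 3
Execution trace:
  J1 runs 3 units, time = 3
  J2 runs 3 units, time = 6
  J3 runs 3 units, time = 9
  J1 runs 3 units, time = 12
  J2 runs 3 units, time = 15
  J3 runs 3 units, time = 18
  J1 runs 3 units, time = 21
  J2 runs 3 units, time = 24
  J3 runs 3 units, time = 27
  J1 runs 1 units, time = 28
  J2 runs 3 units, time = 31
  J3 runs 1 units, time = 32
  J2 runs 3 units, time = 35
Finish times: [28, 35, 32]
Average turnaround = 95/3 = 31.6667

31.6667


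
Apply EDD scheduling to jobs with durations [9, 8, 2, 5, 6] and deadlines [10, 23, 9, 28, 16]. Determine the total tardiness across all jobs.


Sort by due date (EDD order): [(2, 9), (9, 10), (6, 16), (8, 23), (5, 28)]
Compute completion times and tardiness:
  Job 1: p=2, d=9, C=2, tardiness=max(0,2-9)=0
  Job 2: p=9, d=10, C=11, tardiness=max(0,11-10)=1
  Job 3: p=6, d=16, C=17, tardiness=max(0,17-16)=1
  Job 4: p=8, d=23, C=25, tardiness=max(0,25-23)=2
  Job 5: p=5, d=28, C=30, tardiness=max(0,30-28)=2
Total tardiness = 6

6


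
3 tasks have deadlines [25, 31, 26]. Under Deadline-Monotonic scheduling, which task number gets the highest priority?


Sort tasks by relative deadline (ascending):
  Task 1: deadline = 25
  Task 3: deadline = 26
  Task 2: deadline = 31
Priority order (highest first): [1, 3, 2]
Highest priority task = 1

1


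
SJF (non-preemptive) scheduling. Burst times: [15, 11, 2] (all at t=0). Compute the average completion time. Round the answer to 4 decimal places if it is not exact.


SJF order (ascending): [2, 11, 15]
Completion times:
  Job 1: burst=2, C=2
  Job 2: burst=11, C=13
  Job 3: burst=15, C=28
Average completion = 43/3 = 14.3333

14.3333


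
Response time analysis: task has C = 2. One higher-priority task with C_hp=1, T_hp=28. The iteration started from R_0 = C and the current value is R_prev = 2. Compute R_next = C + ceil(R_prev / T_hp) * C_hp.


R_next = C + ceil(R_prev / T_hp) * C_hp
ceil(2 / 28) = ceil(0.0714) = 1
Interference = 1 * 1 = 1
R_next = 2 + 1 = 3

3


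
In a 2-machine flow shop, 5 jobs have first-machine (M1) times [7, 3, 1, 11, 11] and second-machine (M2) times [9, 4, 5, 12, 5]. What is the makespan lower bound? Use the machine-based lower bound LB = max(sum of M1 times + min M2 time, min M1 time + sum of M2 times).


LB1 = sum(M1 times) + min(M2 times) = 33 + 4 = 37
LB2 = min(M1 times) + sum(M2 times) = 1 + 35 = 36
Lower bound = max(LB1, LB2) = max(37, 36) = 37

37


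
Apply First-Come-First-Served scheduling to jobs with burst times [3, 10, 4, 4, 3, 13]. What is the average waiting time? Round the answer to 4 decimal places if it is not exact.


FCFS order (as given): [3, 10, 4, 4, 3, 13]
Waiting times:
  Job 1: wait = 0
  Job 2: wait = 3
  Job 3: wait = 13
  Job 4: wait = 17
  Job 5: wait = 21
  Job 6: wait = 24
Sum of waiting times = 78
Average waiting time = 78/6 = 13.0

13.0
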